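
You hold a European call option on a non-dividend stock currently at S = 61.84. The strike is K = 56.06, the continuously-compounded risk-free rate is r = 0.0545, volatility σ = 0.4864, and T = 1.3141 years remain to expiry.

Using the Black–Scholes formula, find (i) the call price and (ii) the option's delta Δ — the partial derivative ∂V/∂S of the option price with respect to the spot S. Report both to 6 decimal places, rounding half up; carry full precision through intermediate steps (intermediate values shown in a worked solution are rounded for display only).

σ√T = 0.4864·√1.3141 = 0.557581
d₁ = (ln(S/K) + (r+σ²/2)T) / (σ√T) = (ln(61.84/56.06) + (0.0545+0.4864²/2)·1.3141) / 0.557581 = (0.098128 + 0.227067) / 0.557581 = 0.583224
d₂ = d₁ − σ√T = 0.583224 − 0.557581 = 0.025643
e^{−rT} = e^{−0.0545·1.3141} = 0.930886
N(d₁) = 0.720129,  N(d₂) = 0.510229
Call price V = S·N(d₁) − K·e^{−rT}·N(d₂) = 44.532761 − 26.626542 = 17.906219
Δ = N(d₁) = 0.720129

price = 17.906219
Δ = 0.720129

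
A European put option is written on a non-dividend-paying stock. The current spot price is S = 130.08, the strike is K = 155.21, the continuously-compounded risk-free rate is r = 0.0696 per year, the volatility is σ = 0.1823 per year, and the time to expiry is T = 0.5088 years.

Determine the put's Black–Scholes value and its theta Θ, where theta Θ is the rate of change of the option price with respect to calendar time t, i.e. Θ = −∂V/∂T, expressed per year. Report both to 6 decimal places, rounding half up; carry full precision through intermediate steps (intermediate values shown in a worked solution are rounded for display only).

price = 21.008548
Θ = 5.187048

σ√T = 0.1823·√0.5088 = 0.130035
d₁ = (ln(S/K) + (r+σ²/2)T) / (σ√T) = (ln(130.08/155.21) + (0.0696+0.1823²/2)·0.5088) / 0.130035 = (-0.176629 + 0.043867) / 0.130035 = -1.020974
d₂ = d₁ − σ√T = -1.020974 − 0.130035 = -1.151009
e^{−rT} = e^{−0.0696·0.5088} = 0.965207
N(−d₁) = 0.846367,  N(−d₂) = 0.875136
Put price V = K·e^{−rT}·N(−d₂) − S·N(−d₁) = 131.103923 − 110.095375 = 21.008548
φ(d₁) = (1/√(2π))·e^{−d₁²/2} = 0.236896
Θ = −S·φ(d₁)·σ/(2√T) + r·K·e^{−rT}·N(−d₂) = −3.937785 + 9.124833 = 5.187048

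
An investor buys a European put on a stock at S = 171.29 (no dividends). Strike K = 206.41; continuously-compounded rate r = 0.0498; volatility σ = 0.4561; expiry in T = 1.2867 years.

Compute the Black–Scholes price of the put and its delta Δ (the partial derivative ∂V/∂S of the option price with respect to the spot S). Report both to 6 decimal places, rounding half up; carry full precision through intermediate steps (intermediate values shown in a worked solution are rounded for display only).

price = 49.408246
Δ = -0.491206

σ√T = 0.4561·√1.2867 = 0.517367
d₁ = (ln(S/K) + (r+σ²/2)T) / (σ√T) = (ln(171.29/206.41) + (0.0498+0.4561²/2)·1.2867) / 0.517367 = (-0.186506 + 0.197912) / 0.517367 = 0.022045
d₂ = d₁ − σ√T = 0.022045 − 0.517367 = -0.495322
e^{−rT} = e^{−0.0498·1.2867} = 0.937932
N(−d₁) = 0.491206,  N(−d₂) = 0.689813
Put price V = K·e^{−rT}·N(−d₂) − S·N(−d₁) = 133.546906 − 84.138660 = 49.408246
Δ = −N(−d₁) = -0.491206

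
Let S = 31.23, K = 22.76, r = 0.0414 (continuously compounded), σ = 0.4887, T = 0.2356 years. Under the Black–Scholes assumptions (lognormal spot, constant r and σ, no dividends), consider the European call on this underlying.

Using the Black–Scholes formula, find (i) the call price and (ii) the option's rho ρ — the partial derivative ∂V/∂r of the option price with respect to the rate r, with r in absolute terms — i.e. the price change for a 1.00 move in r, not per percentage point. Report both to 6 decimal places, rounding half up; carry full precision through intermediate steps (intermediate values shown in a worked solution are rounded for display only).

σ√T = 0.4887·√0.2356 = 0.237208
d₁ = (ln(S/K) + (r+σ²/2)T) / (σ√T) = (ln(31.23/22.76) + (0.0414+0.4887²/2)·0.2356) / 0.237208 = (0.316375 + 0.037888) / 0.237208 = 1.493465
d₂ = d₁ − σ√T = 1.493465 − 0.237208 = 1.256256
e^{−rT} = e^{−0.0414·0.2356} = 0.990294
N(d₁) = 0.932342,  N(d₂) = 0.895488
Call price V = S·N(d₁) − K·e^{−rT}·N(d₂) = 29.117047 − 20.183488 = 8.933559
ρ = K·T·e^{−rT}·N(d₂) = 4.755230

price = 8.933559
ρ = 4.755230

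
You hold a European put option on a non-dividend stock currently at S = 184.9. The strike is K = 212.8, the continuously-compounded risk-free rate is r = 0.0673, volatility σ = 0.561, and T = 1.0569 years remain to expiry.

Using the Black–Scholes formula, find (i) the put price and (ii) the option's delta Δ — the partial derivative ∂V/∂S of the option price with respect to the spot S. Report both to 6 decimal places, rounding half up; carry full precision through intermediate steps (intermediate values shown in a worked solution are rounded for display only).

price = 50.418811
Δ = -0.433282

σ√T = 0.561·√1.0569 = 0.576740
d₁ = (ln(S/K) + (r+σ²/2)T) / (σ√T) = (ln(184.9/212.8) + (0.0673+0.561²/2)·1.0569) / 0.576740 = (-0.140538 + 0.237444) / 0.576740 = 0.168024
d₂ = d₁ − σ√T = 0.168024 − 0.576740 = -0.408716
e^{−rT} = e^{−0.0673·1.0569} = 0.931341
N(−d₁) = 0.433282,  N(−d₂) = 0.658626
Put price V = K·e^{−rT}·N(−d₂) − S·N(−d₁) = 130.532695 − 80.113884 = 50.418811
Δ = −N(−d₁) = -0.433282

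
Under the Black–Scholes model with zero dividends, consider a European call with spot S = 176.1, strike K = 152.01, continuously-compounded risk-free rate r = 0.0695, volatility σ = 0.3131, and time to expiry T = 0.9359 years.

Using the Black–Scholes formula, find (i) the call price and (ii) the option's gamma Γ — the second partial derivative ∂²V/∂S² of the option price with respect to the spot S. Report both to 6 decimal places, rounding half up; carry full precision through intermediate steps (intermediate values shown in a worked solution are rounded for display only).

σ√T = 0.3131·√0.9359 = 0.302899
d₁ = (ln(S/K) + (r+σ²/2)T) / (σ√T) = (ln(176.1/152.01) + (0.0695+0.3131²/2)·0.9359) / 0.302899 = (0.147106 + 0.110919) / 0.302899 = 0.851851
d₂ = d₁ − σ√T = 0.851851 − 0.302899 = 0.548952
e^{−rT} = e^{−0.0695·0.9359} = 0.937025
N(d₁) = 0.802851,  N(d₂) = 0.708481
Call price V = S·N(d₁) − K·e^{−rT}·N(d₂) = 141.382145 − 100.914007 = 40.468138
φ(d₁) = (1/√(2π))·e^{−d₁²/2} = 0.277547
Γ = φ(d₁) / (S·σ·√T) = 0.005203

price = 40.468138
Γ = 0.005203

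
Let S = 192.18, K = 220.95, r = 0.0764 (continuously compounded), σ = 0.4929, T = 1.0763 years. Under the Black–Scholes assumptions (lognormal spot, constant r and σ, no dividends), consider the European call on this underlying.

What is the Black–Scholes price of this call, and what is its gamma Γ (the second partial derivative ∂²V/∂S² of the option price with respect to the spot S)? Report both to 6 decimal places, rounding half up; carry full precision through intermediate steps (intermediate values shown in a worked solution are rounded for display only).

price = 34.505751
Γ = 0.004018

σ√T = 0.4929·√1.0763 = 0.511359
d₁ = (ln(S/K) + (r+σ²/2)T) / (σ√T) = (ln(192.18/220.95) + (0.0764+0.4929²/2)·1.0763) / 0.511359 = (-0.139504 + 0.212973) / 0.511359 = 0.143674
d₂ = d₁ − σ√T = 0.143674 − 0.511359 = -0.367684
e^{−rT} = e^{−0.0764·1.0763} = 0.921061
N(d₁) = 0.557121,  N(d₂) = 0.356554
Call price V = S·N(d₁) − K·e^{−rT}·N(d₂) = 107.067547 − 72.561796 = 34.505751
φ(d₁) = (1/√(2π))·e^{−d₁²/2} = 0.394846
Γ = φ(d₁) / (S·σ·√T) = 0.004018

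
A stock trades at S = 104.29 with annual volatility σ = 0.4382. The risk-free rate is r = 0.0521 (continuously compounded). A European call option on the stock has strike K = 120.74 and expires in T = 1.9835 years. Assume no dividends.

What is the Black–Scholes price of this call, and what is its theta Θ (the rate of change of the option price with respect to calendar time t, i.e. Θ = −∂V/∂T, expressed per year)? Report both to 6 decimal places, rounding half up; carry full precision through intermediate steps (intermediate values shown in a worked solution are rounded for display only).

price = 23.595169
Θ = -8.290801

σ√T = 0.4382·√1.9835 = 0.617147
d₁ = (ln(S/K) + (r+σ²/2)T) / (σ√T) = (ln(104.29/120.74) + (0.0521+0.4382²/2)·1.9835) / 0.617147 = (-0.146464 + 0.293775) / 0.617147 = 0.238698
d₂ = d₁ − σ√T = 0.238698 − 0.617147 = -0.378449
e^{−rT} = e^{−0.0521·1.9835} = 0.901820
N(d₁) = 0.594330,  N(d₂) = 0.352548
Call price V = S·N(d₁) − K·e^{−rT}·N(d₂) = 61.982670 − 38.387501 = 23.595169
φ(d₁) = (1/√(2π))·e^{−d₁²/2} = 0.387737
Θ = −S·φ(d₁)·σ/(2√T) − r·K·e^{−rT}·N(d₂) = −6.290812 − 1.999989 = -8.290801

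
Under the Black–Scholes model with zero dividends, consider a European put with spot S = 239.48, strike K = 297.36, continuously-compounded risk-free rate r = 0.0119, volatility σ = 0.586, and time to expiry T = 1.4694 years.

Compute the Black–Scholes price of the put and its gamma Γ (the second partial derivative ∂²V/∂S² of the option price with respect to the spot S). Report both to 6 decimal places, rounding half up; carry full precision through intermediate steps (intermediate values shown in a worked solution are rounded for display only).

σ√T = 0.586·√1.4694 = 0.710342
d₁ = (ln(S/K) + (r+σ²/2)T) / (σ√T) = (ln(239.48/297.36) + (0.0119+0.586²/2)·1.4694) / 0.710342 = (-0.216474 + 0.269779) / 0.710342 = 0.075042
d₂ = d₁ − σ√T = 0.075042 − 0.710342 = -0.635301
e^{−rT} = e^{−0.0119·1.4694} = 0.982666
N(−d₁) = 0.470091,  N(−d₂) = 0.737384
Put price V = K·e^{−rT}·N(−d₂) − S·N(−d₁) = 215.467673 − 112.577338 = 102.890335
φ(d₁) = (1/√(2π))·e^{−d₁²/2} = 0.397821
Γ = φ(d₁) / (S·σ·√T) = 0.002339

price = 102.890335
Γ = 0.002339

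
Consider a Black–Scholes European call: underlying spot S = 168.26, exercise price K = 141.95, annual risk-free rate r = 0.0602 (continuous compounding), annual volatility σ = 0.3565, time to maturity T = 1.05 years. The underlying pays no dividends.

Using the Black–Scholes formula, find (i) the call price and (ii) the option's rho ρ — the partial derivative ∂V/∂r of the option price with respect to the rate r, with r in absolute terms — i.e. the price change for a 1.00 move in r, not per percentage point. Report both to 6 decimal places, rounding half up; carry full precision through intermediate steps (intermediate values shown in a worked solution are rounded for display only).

price = 43.588332
ρ = 94.549372

σ√T = 0.3565·√1.05 = 0.365304
d₁ = (ln(S/K) + (r+σ²/2)T) / (σ√T) = (ln(168.26/141.95) + (0.0602+0.3565²/2)·1.05) / 0.365304 = (0.170036 + 0.129933) / 0.365304 = 0.821149
d₂ = d₁ − σ√T = 0.821149 − 0.365304 = 0.455845
e^{−rT} = e^{−0.0602·1.05} = 0.938746
N(d₁) = 0.794219,  N(d₂) = 0.675749
Call price V = S·N(d₁) − K·e^{−rT}·N(d₂) = 133.635353 − 90.047020 = 43.588332
ρ = K·T·e^{−rT}·N(d₂) = 94.549372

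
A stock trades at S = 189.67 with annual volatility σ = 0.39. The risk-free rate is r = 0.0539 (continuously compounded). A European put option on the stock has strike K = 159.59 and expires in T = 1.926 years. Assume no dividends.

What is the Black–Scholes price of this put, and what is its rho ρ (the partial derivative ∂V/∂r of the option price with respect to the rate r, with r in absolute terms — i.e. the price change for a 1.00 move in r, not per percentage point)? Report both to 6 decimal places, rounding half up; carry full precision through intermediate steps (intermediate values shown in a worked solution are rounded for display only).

σ√T = 0.39·√1.926 = 0.541244
d₁ = (ln(S/K) + (r+σ²/2)T) / (σ√T) = (ln(189.67/159.59) + (0.0539+0.39²/2)·1.926) / 0.541244 = (0.172678 + 0.250284) / 0.541244 = 0.781462
d₂ = d₁ − σ√T = 0.781462 − 0.541244 = 0.240219
e^{−rT} = e^{−0.0539·1.926} = 0.901395
N(−d₁) = 0.217265,  N(−d₂) = 0.405080
Put price V = K·e^{−rT}·N(−d₂) − S·N(−d₁) = 58.272301 − 41.208719 = 17.063582
ρ = −K·T·e^{−rT}·N(−d₂) = -112.232452

price = 17.063582
ρ = -112.232452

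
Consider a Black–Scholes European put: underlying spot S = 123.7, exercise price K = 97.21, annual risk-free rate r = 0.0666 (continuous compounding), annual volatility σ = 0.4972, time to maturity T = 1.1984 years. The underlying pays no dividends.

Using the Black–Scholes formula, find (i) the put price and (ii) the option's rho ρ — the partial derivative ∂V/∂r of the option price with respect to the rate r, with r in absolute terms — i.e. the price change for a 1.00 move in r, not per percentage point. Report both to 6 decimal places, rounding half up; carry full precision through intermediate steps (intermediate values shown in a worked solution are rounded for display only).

σ√T = 0.4972·√1.1984 = 0.544292
d₁ = (ln(S/K) + (r+σ²/2)T) / (σ√T) = (ln(123.7/97.21) + (0.0666+0.4972²/2)·1.1984) / 0.544292 = (0.240986 + 0.227940) / 0.544292 = 0.861534
d₂ = d₁ − σ√T = 0.861534 − 0.544292 = 0.317242
e^{−rT} = e^{−0.0666·1.1984} = 0.923289
N(−d₁) = 0.194472,  N(−d₂) = 0.375530
Put price V = K·e^{−rT}·N(−d₂) − S·N(−d₁) = 33.704907 − 24.056191 = 9.648716
ρ = −K·T·e^{−rT}·N(−d₂) = -40.391960

price = 9.648716
ρ = -40.391960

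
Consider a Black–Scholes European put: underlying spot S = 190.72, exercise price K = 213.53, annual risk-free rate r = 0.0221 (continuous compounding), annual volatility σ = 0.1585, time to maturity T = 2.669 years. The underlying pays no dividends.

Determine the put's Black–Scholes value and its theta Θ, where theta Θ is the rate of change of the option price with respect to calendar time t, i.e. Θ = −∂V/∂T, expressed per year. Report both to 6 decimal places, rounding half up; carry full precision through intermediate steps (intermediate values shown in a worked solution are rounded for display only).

price = 25.916279
Θ = -0.866455

σ√T = 0.1585·√2.669 = 0.258943
d₁ = (ln(S/K) + (r+σ²/2)T) / (σ√T) = (ln(190.72/213.53) + (0.0221+0.1585²/2)·2.669) / 0.258943 = (-0.112971 + 0.092511) / 0.258943 = -0.079015
d₂ = d₁ − σ√T = -0.079015 − 0.258943 = -0.337958
e^{−rT} = e^{−0.0221·2.669} = 0.942721
N(−d₁) = 0.531490,  N(−d₂) = 0.632303
Put price V = K·e^{−rT}·N(−d₂) − S·N(−d₁) = 127.282003 − 101.365724 = 25.916279
φ(d₁) = (1/√(2π))·e^{−d₁²/2} = 0.397699
Θ = −S·φ(d₁)·σ/(2√T) + r·K·e^{−rT}·N(−d₂) = −3.679388 + 2.812932 = -0.866455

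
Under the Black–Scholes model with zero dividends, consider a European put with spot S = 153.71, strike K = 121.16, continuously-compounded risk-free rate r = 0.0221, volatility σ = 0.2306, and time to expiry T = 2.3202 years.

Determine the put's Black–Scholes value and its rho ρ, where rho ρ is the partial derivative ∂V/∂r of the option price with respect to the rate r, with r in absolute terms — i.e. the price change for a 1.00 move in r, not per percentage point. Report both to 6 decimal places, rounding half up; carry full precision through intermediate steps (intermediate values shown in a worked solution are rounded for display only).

σ√T = 0.2306·√2.3202 = 0.351255
d₁ = (ln(S/K) + (r+σ²/2)T) / (σ√T) = (ln(153.71/121.16) + (0.0221+0.2306²/2)·2.3202) / 0.351255 = (0.237956 + 0.112966) / 0.351255 = 0.999053
d₂ = d₁ − σ√T = 0.999053 − 0.351255 = 0.647799
e^{−rT} = e^{−0.0221·2.3202} = 0.950016
N(−d₁) = 0.158884,  N(−d₂) = 0.258558
Put price V = K·e^{−rT}·N(−d₂) − S·N(−d₁) = 29.760999 − 24.422129 = 5.338870
ρ = −K·T·e^{−rT}·N(−d₂) = -69.051469

price = 5.338870
ρ = -69.051469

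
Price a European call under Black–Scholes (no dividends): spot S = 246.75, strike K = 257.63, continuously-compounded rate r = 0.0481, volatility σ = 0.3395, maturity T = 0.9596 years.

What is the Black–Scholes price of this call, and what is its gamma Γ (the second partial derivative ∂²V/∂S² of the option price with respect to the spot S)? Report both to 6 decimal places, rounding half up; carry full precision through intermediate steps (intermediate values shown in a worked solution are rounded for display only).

σ√T = 0.3395·√0.9596 = 0.332571
d₁ = (ln(S/K) + (r+σ²/2)T) / (σ√T) = (ln(246.75/257.63) + (0.0481+0.3395²/2)·0.9596) / 0.332571 = (-0.043149 + 0.101459) / 0.332571 = 0.175330
d₂ = d₁ − σ√T = 0.175330 − 0.332571 = -0.157241
e^{−rT} = e^{−0.0481·0.9596} = 0.954892
N(d₁) = 0.569590,  N(d₂) = 0.437527
Call price V = S·N(d₁) − K·e^{−rT}·N(d₂) = 140.546324 − 107.635641 = 32.910683
φ(d₁) = (1/√(2π))·e^{−d₁²/2} = 0.392857
Γ = φ(d₁) / (S·σ·√T) = 0.004787

price = 32.910683
Γ = 0.004787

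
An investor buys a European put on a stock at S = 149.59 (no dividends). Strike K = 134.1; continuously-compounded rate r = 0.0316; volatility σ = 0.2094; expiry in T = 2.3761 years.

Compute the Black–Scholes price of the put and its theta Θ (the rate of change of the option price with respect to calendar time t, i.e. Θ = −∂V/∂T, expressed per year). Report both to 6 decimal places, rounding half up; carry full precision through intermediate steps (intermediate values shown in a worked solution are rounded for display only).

σ√T = 0.2094·√2.3761 = 0.322782
d₁ = (ln(S/K) + (r+σ²/2)T) / (σ√T) = (ln(149.59/134.1) + (0.0316+0.2094²/2)·2.3761) / 0.322782 = (0.109312 + 0.127179) / 0.322782 = 0.732666
d₂ = d₁ − σ√T = 0.732666 − 0.322782 = 0.409884
e^{−rT} = e^{−0.0316·2.3761} = 0.927665
N(−d₁) = 0.231881,  N(−d₂) = 0.340945
Put price V = K·e^{−rT}·N(−d₂) − S·N(−d₁) = 42.413567 − 34.687093 = 7.726474
φ(d₁) = (1/√(2π))·e^{−d₁²/2} = 0.305032
Θ = −S·φ(d₁)·σ/(2√T) + r·K·e^{−rT}·N(−d₂) = −3.099292 + 1.340269 = -1.759023

price = 7.726474
Θ = -1.759023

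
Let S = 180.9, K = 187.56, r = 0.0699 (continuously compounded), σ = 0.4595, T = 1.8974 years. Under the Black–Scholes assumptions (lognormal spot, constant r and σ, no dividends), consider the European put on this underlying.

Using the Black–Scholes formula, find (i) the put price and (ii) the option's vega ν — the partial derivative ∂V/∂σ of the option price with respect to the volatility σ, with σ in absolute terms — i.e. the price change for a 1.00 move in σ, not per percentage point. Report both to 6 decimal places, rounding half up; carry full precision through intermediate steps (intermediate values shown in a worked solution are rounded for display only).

price = 35.023338
ν = 89.060680

σ√T = 0.4595·√1.8974 = 0.632944
d₁ = (ln(S/K) + (r+σ²/2)T) / (σ√T) = (ln(180.9/187.56) + (0.0699+0.4595²/2)·1.8974) / 0.632944 = (-0.036154 + 0.332937) / 0.632944 = 0.468893
d₂ = d₁ − σ√T = 0.468893 − 0.632944 = -0.164051
e^{−rT} = e^{−0.0699·1.8974} = 0.875791
N(−d₁) = 0.319573,  N(−d₂) = 0.565154
Put price V = K·e^{−rT}·N(−d₂) − S·N(−d₁) = 92.834122 − 57.810785 = 35.023338
φ(d₁) = (1/√(2π))·e^{−d₁²/2} = 0.357411
ν = S·φ(d₁)·√T = 89.060680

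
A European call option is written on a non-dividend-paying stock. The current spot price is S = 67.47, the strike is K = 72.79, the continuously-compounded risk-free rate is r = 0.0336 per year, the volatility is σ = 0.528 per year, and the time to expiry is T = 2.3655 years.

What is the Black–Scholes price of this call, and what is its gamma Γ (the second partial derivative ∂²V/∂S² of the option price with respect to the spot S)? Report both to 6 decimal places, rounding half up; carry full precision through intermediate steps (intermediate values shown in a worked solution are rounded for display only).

σ√T = 0.528·√2.3655 = 0.812074
d₁ = (ln(S/K) + (r+σ²/2)T) / (σ√T) = (ln(67.47/72.79) + (0.0336+0.528²/2)·2.3655) / 0.812074 = (-0.075896 + 0.409213) / 0.812074 = 0.410452
d₂ = d₁ − σ√T = 0.410452 − 0.812074 = -0.401622
e^{−rT} = e^{−0.0336·2.3655} = 0.923596
N(d₁) = 0.659263,  N(d₂) = 0.343981
Call price V = S·N(d₁) − K·e^{−rT}·N(d₂) = 44.480455 − 23.125350 = 21.355105
φ(d₁) = (1/√(2π))·e^{−d₁²/2} = 0.366714
Γ = φ(d₁) / (S·σ·√T) = 0.006693

price = 21.355105
Γ = 0.006693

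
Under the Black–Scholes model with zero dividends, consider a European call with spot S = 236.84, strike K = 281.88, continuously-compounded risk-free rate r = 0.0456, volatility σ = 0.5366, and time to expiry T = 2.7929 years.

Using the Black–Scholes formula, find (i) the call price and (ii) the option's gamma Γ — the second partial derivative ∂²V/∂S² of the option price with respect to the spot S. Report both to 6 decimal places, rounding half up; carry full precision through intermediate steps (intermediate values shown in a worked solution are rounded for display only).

price = 78.377081
Γ = 0.001737

σ√T = 0.5366·√2.7929 = 0.896764
d₁ = (ln(S/K) + (r+σ²/2)T) / (σ√T) = (ln(236.84/281.88) + (0.0456+0.5366²/2)·2.7929) / 0.896764 = (-0.174097 + 0.529449) / 0.896764 = 0.396261
d₂ = d₁ − σ√T = 0.396261 − 0.896764 = -0.500503
e^{−rT} = e^{−0.0456·2.7929} = 0.880420
N(d₁) = 0.654044,  N(d₂) = 0.308360
Call price V = S·N(d₁) − K·e^{−rT}·N(d₂) = 154.903726 − 76.526645 = 78.377081
φ(d₁) = (1/√(2π))·e^{−d₁²/2} = 0.368819
Γ = φ(d₁) / (S·σ·√T) = 0.001737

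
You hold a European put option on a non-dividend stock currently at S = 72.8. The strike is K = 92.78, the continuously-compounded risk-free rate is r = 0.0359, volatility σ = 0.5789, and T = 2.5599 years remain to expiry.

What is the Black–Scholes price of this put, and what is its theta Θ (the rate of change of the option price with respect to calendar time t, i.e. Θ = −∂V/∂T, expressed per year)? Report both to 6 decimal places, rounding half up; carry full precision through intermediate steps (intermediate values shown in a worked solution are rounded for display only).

price = 34.340124
Θ = -2.791304

σ√T = 0.5789·√2.5599 = 0.926222
d₁ = (ln(S/K) + (r+σ²/2)T) / (σ√T) = (ln(72.8/92.78) + (0.0359+0.5789²/2)·2.5599) / 0.926222 = (-0.242515 + 0.520844) / 0.926222 = 0.300499
d₂ = d₁ − σ√T = 0.300499 − 0.926222 = -0.625723
e^{−rT} = e^{−0.0359·2.5599} = 0.912196
N(−d₁) = 0.381898,  N(−d₂) = 0.734252
Put price V = K·e^{−rT}·N(−d₂) − S·N(−d₁) = 62.142319 − 27.802194 = 34.340124
φ(d₁) = (1/√(2π))·e^{−d₁²/2} = 0.381331
Θ = −S·φ(d₁)·σ/(2√T) + r·K·e^{−rT}·N(−d₂) = −5.022214 + 2.230909 = -2.791304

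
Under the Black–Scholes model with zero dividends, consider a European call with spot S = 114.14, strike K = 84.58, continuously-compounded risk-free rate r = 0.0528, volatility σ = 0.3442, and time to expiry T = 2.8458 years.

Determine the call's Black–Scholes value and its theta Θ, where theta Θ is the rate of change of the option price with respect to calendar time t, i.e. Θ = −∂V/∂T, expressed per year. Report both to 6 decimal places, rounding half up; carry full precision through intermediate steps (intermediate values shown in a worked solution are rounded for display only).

σ√T = 0.3442·√2.8458 = 0.580648
d₁ = (ln(S/K) + (r+σ²/2)T) / (σ√T) = (ln(114.14/84.58) + (0.0528+0.3442²/2)·2.8458) / 0.580648 = (0.299728 + 0.318834) / 0.580648 = 1.065296
d₂ = d₁ − σ√T = 1.065296 − 0.580648 = 0.484648
e^{−rT} = e^{−0.0528·2.8458} = 0.860486
N(d₁) = 0.856629,  N(d₂) = 0.686037
Call price V = S·N(d₁) − K·e^{−rT}·N(d₂) = 97.775641 − 49.929694 = 47.845947
φ(d₁) = (1/√(2π))·e^{−d₁²/2} = 0.226193
Θ = −S·φ(d₁)·σ/(2√T) − r·K·e^{−rT}·N(d₂) = −2.633879 − 2.636288 = -5.270166

price = 47.845947
Θ = -5.270166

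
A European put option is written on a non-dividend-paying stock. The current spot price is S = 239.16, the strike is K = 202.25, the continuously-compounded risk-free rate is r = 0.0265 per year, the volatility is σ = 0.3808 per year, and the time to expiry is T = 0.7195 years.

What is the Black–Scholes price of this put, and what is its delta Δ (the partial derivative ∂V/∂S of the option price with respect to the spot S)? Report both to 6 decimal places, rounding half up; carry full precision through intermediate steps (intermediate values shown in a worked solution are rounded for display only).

price = 12.214183
Δ = -0.229804

σ√T = 0.3808·√0.7195 = 0.323007
d₁ = (ln(S/K) + (r+σ²/2)T) / (σ√T) = (ln(239.16/202.25) + (0.0265+0.3808²/2)·0.7195) / 0.323007 = (0.167628 + 0.071234) / 0.323007 = 0.739494
d₂ = d₁ − σ√T = 0.739494 − 0.323007 = 0.416486
e^{−rT} = e^{−0.0265·0.7195} = 0.981114
N(−d₁) = 0.229804,  N(−d₂) = 0.338527
Put price V = K·e^{−rT}·N(−d₂) − S·N(−d₁) = 67.174025 − 54.959843 = 12.214183
Δ = −N(−d₁) = -0.229804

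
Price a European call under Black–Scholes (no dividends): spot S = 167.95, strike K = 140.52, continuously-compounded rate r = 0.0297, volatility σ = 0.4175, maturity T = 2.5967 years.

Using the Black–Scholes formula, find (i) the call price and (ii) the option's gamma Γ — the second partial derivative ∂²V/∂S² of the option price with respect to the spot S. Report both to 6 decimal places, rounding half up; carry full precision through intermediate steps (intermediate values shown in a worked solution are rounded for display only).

price = 60.858679
Γ = 0.002732

σ√T = 0.4175·√2.5967 = 0.672771
d₁ = (ln(S/K) + (r+σ²/2)T) / (σ√T) = (ln(167.95/140.52) + (0.0297+0.4175²/2)·2.5967) / 0.672771 = (0.178316 + 0.303433) / 0.672771 = 0.716067
d₂ = d₁ − σ√T = 0.716067 − 0.672771 = 0.043295
e^{−rT} = e^{−0.0297·2.5967} = 0.925777
N(d₁) = 0.763025,  N(d₂) = 0.517267
Call price V = S·N(d₁) − K·e^{−rT}·N(d₂) = 128.150033 − 67.291354 = 60.858679
φ(d₁) = (1/√(2π))·e^{−d₁²/2} = 0.308722
Γ = φ(d₁) / (S·σ·√T) = 0.002732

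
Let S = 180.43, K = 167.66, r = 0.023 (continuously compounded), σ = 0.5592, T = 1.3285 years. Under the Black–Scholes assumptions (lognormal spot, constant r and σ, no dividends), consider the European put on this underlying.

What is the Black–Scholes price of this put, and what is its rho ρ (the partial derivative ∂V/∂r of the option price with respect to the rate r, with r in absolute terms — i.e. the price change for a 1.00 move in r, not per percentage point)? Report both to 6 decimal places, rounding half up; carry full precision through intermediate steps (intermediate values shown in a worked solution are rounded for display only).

σ√T = 0.5592·√1.3285 = 0.644537
d₁ = (ln(S/K) + (r+σ²/2)T) / (σ√T) = (ln(180.43/167.66) + (0.023+0.5592²/2)·1.3285) / 0.644537 = (0.073405 + 0.238270) / 0.644537 = 0.483563
d₂ = d₁ − σ√T = 0.483563 − 0.644537 = -0.160974
e^{−rT} = e^{−0.023·1.3285} = 0.969907
N(−d₁) = 0.314348,  N(−d₂) = 0.563943
Put price V = K·e^{−rT}·N(−d₂) − S·N(−d₁) = 91.705348 − 56.717811 = 34.987537
ρ = −K·T·e^{−rT}·N(−d₂) = -121.830555

price = 34.987537
ρ = -121.830555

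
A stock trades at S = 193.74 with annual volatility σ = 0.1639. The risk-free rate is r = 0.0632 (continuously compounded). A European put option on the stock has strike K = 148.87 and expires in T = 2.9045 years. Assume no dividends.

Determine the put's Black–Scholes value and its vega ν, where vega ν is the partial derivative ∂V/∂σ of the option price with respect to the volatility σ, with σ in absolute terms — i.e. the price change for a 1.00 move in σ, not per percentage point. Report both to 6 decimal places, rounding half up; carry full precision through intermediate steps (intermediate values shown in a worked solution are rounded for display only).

price = 0.997959
ν = 28.990739

σ√T = 0.1639·√2.9045 = 0.279328
d₁ = (ln(S/K) + (r+σ²/2)T) / (σ√T) = (ln(193.74/148.87) + (0.0632+0.1639²/2)·2.9045) / 0.279328 = (0.263444 + 0.222576) / 0.279328 = 1.739961
d₂ = d₁ − σ√T = 1.739961 − 0.279328 = 1.460633
e^{−rT} = e^{−0.0632·2.9045} = 0.832298
N(−d₁) = 0.040933,  N(−d₂) = 0.072058
Put price V = K·e^{−rT}·N(−d₂) − S·N(−d₁) = 8.928300 − 7.930341 = 0.997959
φ(d₁) = (1/√(2π))·e^{−d₁²/2} = 0.087802
ν = S·φ(d₁)·√T = 28.990739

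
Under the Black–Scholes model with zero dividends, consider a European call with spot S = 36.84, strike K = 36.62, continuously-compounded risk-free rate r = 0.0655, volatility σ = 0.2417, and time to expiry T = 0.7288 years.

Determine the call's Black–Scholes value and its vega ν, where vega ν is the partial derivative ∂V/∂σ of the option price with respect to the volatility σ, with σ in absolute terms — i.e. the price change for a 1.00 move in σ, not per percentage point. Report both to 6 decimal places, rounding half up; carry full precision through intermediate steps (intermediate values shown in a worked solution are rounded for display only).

price = 4.010533
ν = 11.744492

σ√T = 0.2417·√0.7288 = 0.206339
d₁ = (ln(S/K) + (r+σ²/2)T) / (σ√T) = (ln(36.84/36.62) + (0.0655+0.2417²/2)·0.7288) / 0.206339 = (0.005990 + 0.069024) / 0.206339 = 0.363547
d₂ = d₁ − σ√T = 0.363547 − 0.206339 = 0.157209
e^{−rT} = e^{−0.0655·0.7288} = 0.953385
N(d₁) = 0.641902,  N(d₂) = 0.562460
Call price V = S·N(d₁) − K·e^{−rT}·N(d₂) = 23.647669 − 19.637136 = 4.010533
φ(d₁) = (1/√(2π))·e^{−d₁²/2} = 0.373431
ν = S·φ(d₁)·√T = 11.744492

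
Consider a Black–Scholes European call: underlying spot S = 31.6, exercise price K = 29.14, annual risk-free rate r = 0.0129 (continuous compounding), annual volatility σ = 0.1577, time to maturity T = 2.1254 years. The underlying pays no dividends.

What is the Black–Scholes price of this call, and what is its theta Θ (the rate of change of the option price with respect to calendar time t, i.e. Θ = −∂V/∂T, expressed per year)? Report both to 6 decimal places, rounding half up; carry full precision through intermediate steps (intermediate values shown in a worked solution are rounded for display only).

price = 4.665453
Θ = -0.807868

σ√T = 0.1577·√2.1254 = 0.229907
d₁ = (ln(S/K) + (r+σ²/2)T) / (σ√T) = (ln(31.6/29.14) + (0.0129+0.1577²/2)·2.1254) / 0.229907 = (0.081045 + 0.053846) / 0.229907 = 0.586723
d₂ = d₁ − σ√T = 0.586723 − 0.229907 = 0.356816
e^{−rT} = e^{−0.0129·2.1254} = 0.972955
N(d₁) = 0.721305,  N(d₂) = 0.639385
Call price V = S·N(d₁) − K·e^{−rT}·N(d₂) = 22.793237 − 18.127784 = 4.665453
φ(d₁) = (1/√(2π))·e^{−d₁²/2} = 0.335860
Θ = −S·φ(d₁)·σ/(2√T) − r·K·e^{−rT}·N(d₂) = −0.574020 − 0.233848 = -0.807868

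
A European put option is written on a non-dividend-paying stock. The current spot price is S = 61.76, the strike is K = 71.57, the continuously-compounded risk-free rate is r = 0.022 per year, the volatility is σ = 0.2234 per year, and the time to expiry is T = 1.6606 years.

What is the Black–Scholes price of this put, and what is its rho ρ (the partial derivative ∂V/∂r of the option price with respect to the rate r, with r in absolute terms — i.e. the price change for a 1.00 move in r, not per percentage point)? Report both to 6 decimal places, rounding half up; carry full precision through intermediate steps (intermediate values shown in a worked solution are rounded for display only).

price = 11.648225
ρ = -80.397767

σ√T = 0.2234·√1.6606 = 0.287883
d₁ = (ln(S/K) + (r+σ²/2)T) / (σ√T) = (ln(61.76/71.57) + (0.022+0.2234²/2)·1.6606) / 0.287883 = (-0.147420 + 0.077971) / 0.287883 = -0.241239
d₂ = d₁ − σ√T = -0.241239 − 0.287883 = -0.529122
e^{−rT} = e^{−0.022·1.6606} = 0.964126
N(−d₁) = 0.595315,  N(−d₂) = 0.701640
Put price V = K·e^{−rT}·N(−d₂) − S·N(−d₁) = 48.414890 − 36.766665 = 11.648225
ρ = −K·T·e^{−rT}·N(−d₂) = -80.397767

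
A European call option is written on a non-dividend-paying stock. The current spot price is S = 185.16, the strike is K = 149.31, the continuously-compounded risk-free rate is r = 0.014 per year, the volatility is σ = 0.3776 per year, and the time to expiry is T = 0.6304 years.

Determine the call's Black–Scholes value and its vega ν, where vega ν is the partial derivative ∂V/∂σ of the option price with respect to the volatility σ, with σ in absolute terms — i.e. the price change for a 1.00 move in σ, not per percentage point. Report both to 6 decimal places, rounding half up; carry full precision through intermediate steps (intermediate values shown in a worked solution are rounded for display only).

price = 43.660792
ν = 39.219172

σ√T = 0.3776·√0.6304 = 0.299806
d₁ = (ln(S/K) + (r+σ²/2)T) / (σ√T) = (ln(185.16/149.31) + (0.014+0.3776²/2)·0.6304) / 0.299806 = (0.215196 + 0.053767) / 0.299806 = 0.897124
d₂ = d₁ − σ√T = 0.897124 − 0.299806 = 0.597318
e^{−rT} = e^{−0.014·0.6304} = 0.991213
N(d₁) = 0.815174,  N(d₂) = 0.724852
Call price V = S·N(d₁) − K·e^{−rT}·N(d₂) = 150.937547 − 107.276755 = 43.660792
φ(d₁) = (1/√(2π))·e^{−d₁²/2} = 0.266774
ν = S·φ(d₁)·√T = 39.219172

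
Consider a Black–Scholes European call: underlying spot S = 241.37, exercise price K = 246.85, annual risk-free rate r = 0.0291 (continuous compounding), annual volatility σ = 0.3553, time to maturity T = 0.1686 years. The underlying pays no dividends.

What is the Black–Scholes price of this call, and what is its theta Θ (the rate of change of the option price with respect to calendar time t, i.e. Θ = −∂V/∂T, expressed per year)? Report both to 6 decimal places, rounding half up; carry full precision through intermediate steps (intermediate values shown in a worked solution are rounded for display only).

σ√T = 0.3553·√0.1686 = 0.145889
d₁ = (ln(S/K) + (r+σ²/2)T) / (σ√T) = (ln(241.37/246.85) + (0.0291+0.3553²/2)·0.1686) / 0.145889 = (-0.022450 + 0.015548) / 0.145889 = -0.047308
d₂ = d₁ − σ√T = -0.047308 − 0.145889 = -0.193197
e^{−rT} = e^{−0.0291·0.1686} = 0.995106
N(d₁) = 0.481134,  N(d₂) = 0.423402
Call price V = S·N(d₁) − K·e^{−rT}·N(d₂) = 116.131305 − 104.005312 = 12.125993
φ(d₁) = (1/√(2π))·e^{−d₁²/2} = 0.398496
Θ = −S·φ(d₁)·σ/(2√T) − r·K·e^{−rT}·N(d₂) = −41.614416 − 3.026555 = -44.640970

price = 12.125993
Θ = -44.640970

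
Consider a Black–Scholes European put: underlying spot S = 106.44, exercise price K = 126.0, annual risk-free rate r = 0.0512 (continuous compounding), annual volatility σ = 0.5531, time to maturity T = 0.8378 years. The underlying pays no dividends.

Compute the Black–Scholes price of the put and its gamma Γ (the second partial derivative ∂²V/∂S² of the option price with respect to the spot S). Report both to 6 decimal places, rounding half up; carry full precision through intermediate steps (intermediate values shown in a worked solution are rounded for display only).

σ√T = 0.5531·√0.8378 = 0.506260
d₁ = (ln(S/K) + (r+σ²/2)T) / (σ√T) = (ln(106.44/126.0) + (0.0512+0.5531²/2)·0.8378) / 0.506260 = (-0.168700 + 0.171045) / 0.506260 = 0.004631
d₂ = d₁ − σ√T = 0.004631 − 0.506260 = -0.501629
e^{−rT} = e^{−0.0512·0.8378} = 0.958012
N(−d₁) = 0.498152,  N(−d₂) = 0.692036
Put price V = K·e^{−rT}·N(−d₂) − S·N(−d₁) = 83.535264 − 53.023342 = 30.511923
φ(d₁) = (1/√(2π))·e^{−d₁²/2} = 0.398938
Γ = φ(d₁) / (S·σ·√T) = 0.007403

price = 30.511923
Γ = 0.007403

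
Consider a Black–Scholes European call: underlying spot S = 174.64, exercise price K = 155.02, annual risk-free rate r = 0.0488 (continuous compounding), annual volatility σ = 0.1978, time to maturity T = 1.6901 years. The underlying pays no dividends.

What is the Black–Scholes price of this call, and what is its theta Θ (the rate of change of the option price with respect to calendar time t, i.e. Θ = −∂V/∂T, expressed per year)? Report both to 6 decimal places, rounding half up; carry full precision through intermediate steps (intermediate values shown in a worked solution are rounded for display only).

σ√T = 0.1978·√1.6901 = 0.257148
d₁ = (ln(S/K) + (r+σ²/2)T) / (σ√T) = (ln(174.64/155.02) + (0.0488+0.1978²/2)·1.6901) / 0.257148 = (0.119173 + 0.115539) / 0.257148 = 0.912752
d₂ = d₁ − σ√T = 0.912752 − 0.257148 = 0.655604
e^{−rT} = e^{−0.0488·1.6901} = 0.920833
N(d₁) = 0.819313,  N(d₂) = 0.743961
Call price V = S·N(d₁) − K·e^{−rT}·N(d₂) = 143.084894 − 106.198498 = 36.886396
φ(d₁) = (1/√(2π))·e^{−d₁²/2} = 0.263028
Θ = −S·φ(d₁)·σ/(2√T) − r·K·e^{−rT}·N(d₂) = −3.494501 − 5.182487 = -8.676987

price = 36.886396
Θ = -8.676987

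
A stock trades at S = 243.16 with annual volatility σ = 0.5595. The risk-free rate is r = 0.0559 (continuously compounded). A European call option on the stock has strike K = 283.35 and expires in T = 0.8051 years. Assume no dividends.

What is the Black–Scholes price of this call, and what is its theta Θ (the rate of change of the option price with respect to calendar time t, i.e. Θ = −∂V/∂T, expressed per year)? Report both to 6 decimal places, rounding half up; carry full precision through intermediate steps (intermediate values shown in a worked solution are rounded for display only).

σ√T = 0.5595·√0.8051 = 0.502025
d₁ = (ln(S/K) + (r+σ²/2)T) / (σ√T) = (ln(243.16/283.35) + (0.0559+0.5595²/2)·0.8051) / 0.502025 = (-0.152963 + 0.171019) / 0.502025 = 0.035967
d₂ = d₁ − σ√T = 0.035967 − 0.502025 = -0.466058
e^{−rT} = e^{−0.0559·0.8051} = 0.955993
N(d₁) = 0.514346,  N(d₂) = 0.320587
Call price V = S·N(d₁) − K·e^{−rT}·N(d₂) = 125.068273 − 86.840787 = 38.227486
φ(d₁) = (1/√(2π))·e^{−d₁²/2} = 0.398684
Θ = −S·φ(d₁)·σ/(2√T) − r·K·e^{−rT}·N(d₂) = −30.225012 − 4.854400 = -35.079412

price = 38.227486
Θ = -35.079412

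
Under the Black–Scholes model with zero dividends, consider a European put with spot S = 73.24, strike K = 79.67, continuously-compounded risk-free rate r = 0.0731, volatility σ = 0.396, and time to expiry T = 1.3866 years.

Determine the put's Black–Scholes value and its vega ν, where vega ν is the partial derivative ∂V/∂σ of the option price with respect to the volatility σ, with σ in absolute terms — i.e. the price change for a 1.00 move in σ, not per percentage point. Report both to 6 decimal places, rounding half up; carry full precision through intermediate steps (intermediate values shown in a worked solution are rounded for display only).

price = 12.771288
ν = 33.173948

σ√T = 0.396·√1.3866 = 0.466306
d₁ = (ln(S/K) + (r+σ²/2)T) / (σ√T) = (ln(73.24/79.67) + (0.0731+0.396²/2)·1.3866) / 0.466306 = (-0.084151 + 0.210081) / 0.466306 = 0.270058
d₂ = d₁ − σ√T = 0.270058 − 0.466306 = -0.196248
e^{−rT} = e^{−0.0731·1.3866} = 0.903607
N(−d₁) = 0.393558,  N(−d₂) = 0.577792
Put price V = K·e^{−rT}·N(−d₂) − S·N(−d₁) = 41.595462 − 28.824174 = 12.771288
φ(d₁) = (1/√(2π))·e^{−d₁²/2} = 0.384657
ν = S·φ(d₁)·√T = 33.173948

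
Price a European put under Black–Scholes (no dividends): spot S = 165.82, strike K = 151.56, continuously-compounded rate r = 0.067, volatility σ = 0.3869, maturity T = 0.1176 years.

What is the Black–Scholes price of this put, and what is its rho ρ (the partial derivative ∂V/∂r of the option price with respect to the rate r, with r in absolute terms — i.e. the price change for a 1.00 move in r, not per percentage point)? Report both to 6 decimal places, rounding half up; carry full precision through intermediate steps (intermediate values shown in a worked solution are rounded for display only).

price = 2.806189
ρ = -4.441760

σ√T = 0.3869·√0.1176 = 0.132679
d₁ = (ln(S/K) + (r+σ²/2)T) / (σ√T) = (ln(165.82/151.56) + (0.067+0.3869²/2)·0.1176) / 0.132679 = (0.089921 + 0.016681) / 0.132679 = 0.803460
d₂ = d₁ − σ√T = 0.803460 − 0.132679 = 0.670781
e^{−rT} = e^{−0.067·0.1176} = 0.992152
N(−d₁) = 0.210854,  N(−d₂) = 0.251180
Put price V = K·e^{−rT}·N(−d₂) − S·N(−d₁) = 37.770065 − 34.963877 = 2.806189
ρ = −K·T·e^{−rT}·N(−d₂) = -4.441760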